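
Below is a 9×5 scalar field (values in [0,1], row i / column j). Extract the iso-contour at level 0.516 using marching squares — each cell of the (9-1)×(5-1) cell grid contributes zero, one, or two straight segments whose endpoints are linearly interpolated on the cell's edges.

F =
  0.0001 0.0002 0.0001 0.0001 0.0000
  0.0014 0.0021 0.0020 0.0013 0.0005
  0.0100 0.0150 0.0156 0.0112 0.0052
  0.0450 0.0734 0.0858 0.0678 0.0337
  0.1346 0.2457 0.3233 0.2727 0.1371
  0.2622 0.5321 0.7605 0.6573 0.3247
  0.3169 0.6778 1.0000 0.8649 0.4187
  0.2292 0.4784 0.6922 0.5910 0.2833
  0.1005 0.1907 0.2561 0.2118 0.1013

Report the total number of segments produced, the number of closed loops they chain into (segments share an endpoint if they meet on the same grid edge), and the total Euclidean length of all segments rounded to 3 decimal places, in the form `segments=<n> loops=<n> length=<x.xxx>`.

segments=12 loops=1 length=9.489

cell (4,0): code 0100 → (4.944,1.000)–(5.000,0.940)
cell (4,1): code 1100 → (4.441,2.000)–(4.944,1.000)
cell (4,2): code 1100 → (4.633,3.000)–(4.441,2.000)
cell (4,3): code 1000 → (5.000,3.425)–(4.633,3.000)
cell (5,0): code 0110 → (5.000,0.940)–(6.000,0.552)
cell (5,3): code 1001 → (6.000,3.782)–(5.000,3.425)
cell (6,0): code 0010 → (6.000,0.552)–(6.811,1.000)
cell (6,1): code 0111 → (6.811,1.000)–(7.000,1.176)
cell (6,3): code 1001 → (7.000,3.244)–(6.000,3.782)
cell (7,1): code 0010 → (7.000,1.176)–(7.404,2.000)
cell (7,2): code 0011 → (7.404,2.000)–(7.198,3.000)
cell (7,3): code 0001 → (7.198,3.000)–(7.000,3.244)
total: 12 segments, chained into 1 closed loop(s), length Σ = 9.489294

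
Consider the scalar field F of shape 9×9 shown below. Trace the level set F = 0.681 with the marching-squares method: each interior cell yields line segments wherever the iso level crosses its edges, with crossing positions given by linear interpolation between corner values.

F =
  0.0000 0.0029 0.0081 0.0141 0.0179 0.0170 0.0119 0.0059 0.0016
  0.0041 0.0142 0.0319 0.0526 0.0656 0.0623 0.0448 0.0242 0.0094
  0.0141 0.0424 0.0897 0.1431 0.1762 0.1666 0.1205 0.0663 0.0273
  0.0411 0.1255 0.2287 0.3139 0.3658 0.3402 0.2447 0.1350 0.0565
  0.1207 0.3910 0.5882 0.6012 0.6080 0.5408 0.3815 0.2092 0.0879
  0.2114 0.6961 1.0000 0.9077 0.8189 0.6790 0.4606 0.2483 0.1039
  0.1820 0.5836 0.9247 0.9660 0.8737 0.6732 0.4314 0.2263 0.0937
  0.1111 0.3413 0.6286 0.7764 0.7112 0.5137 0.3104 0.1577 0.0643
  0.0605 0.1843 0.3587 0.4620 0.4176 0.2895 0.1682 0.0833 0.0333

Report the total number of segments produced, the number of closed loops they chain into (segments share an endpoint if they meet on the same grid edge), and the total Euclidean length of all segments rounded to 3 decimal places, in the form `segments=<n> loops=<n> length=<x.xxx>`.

cell (4,0): code 0100 → (4.951,1.000)–(5.000,0.969)
cell (4,1): code 1100 → (4.225,2.000)–(4.951,1.000)
cell (4,2): code 1100 → (4.260,3.000)–(4.225,2.000)
cell (4,3): code 1100 → (4.346,4.000)–(4.260,3.000)
cell (4,4): code 1000 → (5.000,4.986)–(4.346,4.000)
cell (5,0): code 0010 → (5.000,0.969)–(5.134,1.000)
cell (5,1): code 0111 → (5.134,1.000)–(6.000,1.286)
cell (5,4): code 1001 → (6.000,4.961)–(5.000,4.986)
cell (6,1): code 0010 → (6.000,1.286)–(6.823,2.000)
cell (6,2): code 0111 → (6.823,2.000)–(7.000,2.355)
cell (6,4): code 1001 → (7.000,4.153)–(6.000,4.961)
cell (7,2): code 0010 → (7.000,2.355)–(7.303,3.000)
cell (7,3): code 0011 → (7.303,3.000)–(7.103,4.000)
cell (7,4): code 0001 → (7.103,4.000)–(7.000,4.153)
total: 14 segments, chained into 1 closed loop(s), length Σ = 11.219933

segments=14 loops=1 length=11.220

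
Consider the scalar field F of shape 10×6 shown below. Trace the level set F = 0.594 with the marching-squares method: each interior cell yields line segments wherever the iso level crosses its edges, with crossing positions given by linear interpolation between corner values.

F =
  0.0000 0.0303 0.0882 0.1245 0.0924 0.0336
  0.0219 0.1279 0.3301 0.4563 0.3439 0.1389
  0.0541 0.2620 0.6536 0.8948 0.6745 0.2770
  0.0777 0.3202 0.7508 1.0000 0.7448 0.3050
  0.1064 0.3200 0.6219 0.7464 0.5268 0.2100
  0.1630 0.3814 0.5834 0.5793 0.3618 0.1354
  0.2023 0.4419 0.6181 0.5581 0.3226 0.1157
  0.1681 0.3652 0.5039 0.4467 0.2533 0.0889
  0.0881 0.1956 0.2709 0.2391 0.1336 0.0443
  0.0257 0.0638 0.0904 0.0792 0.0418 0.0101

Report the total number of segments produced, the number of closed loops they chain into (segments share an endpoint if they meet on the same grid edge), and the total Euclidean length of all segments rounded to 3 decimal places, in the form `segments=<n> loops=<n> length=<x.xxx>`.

cell (1,1): code 0100 → (1.816,2.000)–(2.000,1.848)
cell (1,2): code 1100 → (1.314,3.000)–(1.816,2.000)
cell (1,3): code 1100 → (1.757,4.000)–(1.314,3.000)
cell (1,4): code 1000 → (2.000,4.203)–(1.757,4.000)
cell (2,1): code 0110 → (2.000,1.848)–(3.000,1.636)
cell (2,4): code 1001 → (3.000,4.343)–(2.000,4.203)
cell (3,1): code 0110 → (3.000,1.636)–(4.000,1.908)
cell (3,3): code 1011 → (4.000,3.694)–(3.692,4.000)
cell (3,4): code 0001 → (3.692,4.000)–(3.000,4.343)
cell (4,1): code 0010 → (4.000,1.908)–(4.725,2.000)
cell (4,2): code 0011 → (4.725,2.000)–(4.912,3.000)
cell (4,3): code 0001 → (4.912,3.000)–(4.000,3.694)
cell (5,1): code 0100 → (5.305,2.000)–(6.000,1.863)
cell (5,2): code 1000 → (6.000,2.402)–(5.305,2.000)
cell (6,1): code 0010 → (6.000,1.863)–(6.211,2.000)
cell (6,2): code 0001 → (6.211,2.000)–(6.000,2.402)
total: 16 segments, chained into 2 closed loop(s), length Σ = 12.152077

segments=16 loops=2 length=12.152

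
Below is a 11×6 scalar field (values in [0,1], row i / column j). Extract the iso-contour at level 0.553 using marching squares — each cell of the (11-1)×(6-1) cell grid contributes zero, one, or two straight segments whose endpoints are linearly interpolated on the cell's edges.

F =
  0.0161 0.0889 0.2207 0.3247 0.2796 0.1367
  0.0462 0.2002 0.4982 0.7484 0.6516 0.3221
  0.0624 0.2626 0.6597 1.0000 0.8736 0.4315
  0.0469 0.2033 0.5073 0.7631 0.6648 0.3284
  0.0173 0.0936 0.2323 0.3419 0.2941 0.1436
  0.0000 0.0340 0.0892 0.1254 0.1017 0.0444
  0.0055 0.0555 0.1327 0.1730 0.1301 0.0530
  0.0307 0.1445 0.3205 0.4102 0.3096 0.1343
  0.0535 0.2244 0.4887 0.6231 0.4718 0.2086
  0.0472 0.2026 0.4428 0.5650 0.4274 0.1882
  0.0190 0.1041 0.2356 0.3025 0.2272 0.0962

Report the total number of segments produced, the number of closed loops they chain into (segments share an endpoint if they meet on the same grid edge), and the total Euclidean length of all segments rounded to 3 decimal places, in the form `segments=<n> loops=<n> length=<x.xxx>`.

segments=18 loops=2 length=12.678

cell (0,2): code 0100 → (0.539,3.000)–(1.000,2.219)
cell (0,3): code 1100 → (0.735,4.000)–(0.539,3.000)
cell (0,4): code 1000 → (1.000,4.299)–(0.735,4.000)
cell (1,1): code 0100 → (1.339,2.000)–(2.000,1.731)
cell (1,2): code 1110 → (1.000,2.219)–(1.339,2.000)
cell (1,4): code 1001 → (2.000,4.725)–(1.000,4.299)
cell (2,1): code 0010 → (2.000,1.731)–(2.700,2.000)
cell (2,2): code 0111 → (2.700,2.000)–(3.000,2.179)
cell (2,4): code 1001 → (3.000,4.332)–(2.000,4.725)
cell (3,2): code 0010 → (3.000,2.179)–(3.499,3.000)
cell (3,3): code 0011 → (3.499,3.000)–(3.302,4.000)
cell (3,4): code 0001 → (3.302,4.000)–(3.000,4.332)
cell (7,2): code 0100 → (7.671,3.000)–(8.000,2.478)
cell (7,3): code 1000 → (8.000,3.463)–(7.671,3.000)
cell (8,2): code 0110 → (8.000,2.478)–(9.000,2.902)
cell (8,3): code 1001 → (9.000,3.087)–(8.000,3.463)
cell (9,2): code 0010 → (9.000,2.902)–(9.046,3.000)
cell (9,3): code 0001 → (9.046,3.000)–(9.000,3.087)
total: 18 segments, chained into 2 closed loop(s), length Σ = 12.678486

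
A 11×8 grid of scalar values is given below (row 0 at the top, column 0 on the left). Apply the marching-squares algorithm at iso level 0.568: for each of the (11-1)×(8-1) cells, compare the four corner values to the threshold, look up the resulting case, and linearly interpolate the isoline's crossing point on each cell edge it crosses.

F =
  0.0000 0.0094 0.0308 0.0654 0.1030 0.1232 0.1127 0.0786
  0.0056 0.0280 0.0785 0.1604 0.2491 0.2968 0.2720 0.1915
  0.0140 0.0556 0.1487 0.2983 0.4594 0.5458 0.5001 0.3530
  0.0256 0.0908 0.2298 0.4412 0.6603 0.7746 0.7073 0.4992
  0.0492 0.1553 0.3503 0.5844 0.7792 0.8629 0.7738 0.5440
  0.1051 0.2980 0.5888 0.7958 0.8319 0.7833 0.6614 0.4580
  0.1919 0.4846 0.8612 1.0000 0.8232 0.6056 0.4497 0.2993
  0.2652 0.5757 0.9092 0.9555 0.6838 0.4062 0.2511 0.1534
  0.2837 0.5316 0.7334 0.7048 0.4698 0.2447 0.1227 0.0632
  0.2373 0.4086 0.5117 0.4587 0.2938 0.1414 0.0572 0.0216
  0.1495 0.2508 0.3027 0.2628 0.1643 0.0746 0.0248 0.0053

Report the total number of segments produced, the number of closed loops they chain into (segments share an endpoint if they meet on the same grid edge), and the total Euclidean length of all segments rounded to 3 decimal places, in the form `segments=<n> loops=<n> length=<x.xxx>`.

segments=24 loops=1 length=18.812

cell (2,3): code 0100 → (2.541,4.000)–(3.000,3.579)
cell (2,4): code 1100 → (2.097,5.000)–(2.541,4.000)
cell (2,5): code 1100 → (2.328,6.000)–(2.097,5.000)
cell (2,6): code 1000 → (3.000,6.669)–(2.328,6.000)
cell (3,2): code 0100 → (3.885,3.000)–(4.000,2.930)
cell (3,3): code 1110 → (3.000,3.579)–(3.885,3.000)
cell (3,6): code 1001 → (4.000,6.896)–(3.000,6.669)
cell (4,1): code 0100 → (4.913,2.000)–(5.000,1.928)
cell (4,2): code 1110 → (4.000,2.930)–(4.913,2.000)
cell (4,6): code 1001 → (5.000,6.459)–(4.000,6.896)
cell (5,1): code 0110 → (5.000,1.928)–(6.000,1.221)
cell (5,5): code 1011 → (6.000,5.241)–(5.441,6.000)
cell (5,6): code 0001 → (5.441,6.000)–(5.000,6.459)
cell (6,0): code 0100 → (6.915,1.000)–(7.000,0.975)
cell (6,1): code 1110 → (6.000,1.221)–(6.915,1.000)
cell (6,4): code 1011 → (7.000,4.417)–(6.189,5.000)
cell (6,5): code 0001 → (6.189,5.000)–(6.000,5.241)
cell (7,0): code 0010 → (7.000,0.975)–(7.175,1.000)
cell (7,1): code 0111 → (7.175,1.000)–(8.000,1.180)
cell (7,3): code 1011 → (8.000,3.582)–(7.541,4.000)
cell (7,4): code 0001 → (7.541,4.000)–(7.000,4.417)
cell (8,1): code 0010 → (8.000,1.180)–(8.746,2.000)
cell (8,2): code 0011 → (8.746,2.000)–(8.556,3.000)
cell (8,3): code 0001 → (8.556,3.000)–(8.000,3.582)
total: 24 segments, chained into 1 closed loop(s), length Σ = 18.811827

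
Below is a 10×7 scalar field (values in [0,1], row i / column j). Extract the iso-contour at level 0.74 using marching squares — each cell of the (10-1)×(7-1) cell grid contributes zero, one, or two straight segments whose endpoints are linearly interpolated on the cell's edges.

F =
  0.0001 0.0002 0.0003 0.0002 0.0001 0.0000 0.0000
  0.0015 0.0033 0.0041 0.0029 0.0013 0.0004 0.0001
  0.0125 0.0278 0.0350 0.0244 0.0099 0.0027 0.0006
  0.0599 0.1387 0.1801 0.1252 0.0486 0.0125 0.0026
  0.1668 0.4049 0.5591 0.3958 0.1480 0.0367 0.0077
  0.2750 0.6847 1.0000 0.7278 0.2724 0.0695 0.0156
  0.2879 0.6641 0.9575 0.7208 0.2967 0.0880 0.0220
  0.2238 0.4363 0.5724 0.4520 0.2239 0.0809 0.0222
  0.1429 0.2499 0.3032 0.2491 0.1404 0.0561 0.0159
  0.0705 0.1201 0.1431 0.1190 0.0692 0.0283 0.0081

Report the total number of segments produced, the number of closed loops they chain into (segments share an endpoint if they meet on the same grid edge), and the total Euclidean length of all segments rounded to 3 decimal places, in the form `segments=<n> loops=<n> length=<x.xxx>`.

segments=6 loops=1 length=6.151

cell (4,1): code 0100 → (4.410,2.000)–(5.000,1.175)
cell (4,2): code 1000 → (5.000,2.955)–(4.410,2.000)
cell (5,1): code 0110 → (5.000,1.175)–(6.000,1.259)
cell (5,2): code 1001 → (6.000,2.919)–(5.000,2.955)
cell (6,1): code 0010 → (6.000,1.259)–(6.565,2.000)
cell (6,2): code 0001 → (6.565,2.000)–(6.000,2.919)
total: 6 segments, chained into 1 closed loop(s), length Σ = 6.150971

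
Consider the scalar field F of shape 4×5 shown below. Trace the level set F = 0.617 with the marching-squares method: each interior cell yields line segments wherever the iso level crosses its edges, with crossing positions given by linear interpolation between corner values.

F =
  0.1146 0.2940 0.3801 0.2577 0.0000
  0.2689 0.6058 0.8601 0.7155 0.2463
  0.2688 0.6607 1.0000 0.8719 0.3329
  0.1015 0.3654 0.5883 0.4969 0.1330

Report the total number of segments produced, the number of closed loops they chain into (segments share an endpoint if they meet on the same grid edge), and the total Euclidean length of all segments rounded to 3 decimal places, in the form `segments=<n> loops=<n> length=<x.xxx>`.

segments=10 loops=1 length=7.784

cell (0,1): code 0100 → (0.494,2.000)–(1.000,1.044)
cell (0,2): code 1100 → (0.785,3.000)–(0.494,2.000)
cell (0,3): code 1000 → (1.000,3.210)–(0.785,3.000)
cell (1,0): code 0100 → (1.204,1.000)–(2.000,0.888)
cell (1,1): code 1110 → (1.000,1.044)–(1.204,1.000)
cell (1,3): code 1001 → (2.000,3.473)–(1.000,3.210)
cell (2,0): code 0010 → (2.000,0.888)–(2.148,1.000)
cell (2,1): code 0011 → (2.148,1.000)–(2.930,2.000)
cell (2,2): code 0011 → (2.930,2.000)–(2.680,3.000)
cell (2,3): code 0001 → (2.680,3.000)–(2.000,3.473)
total: 10 segments, chained into 1 closed loop(s), length Σ = 7.784385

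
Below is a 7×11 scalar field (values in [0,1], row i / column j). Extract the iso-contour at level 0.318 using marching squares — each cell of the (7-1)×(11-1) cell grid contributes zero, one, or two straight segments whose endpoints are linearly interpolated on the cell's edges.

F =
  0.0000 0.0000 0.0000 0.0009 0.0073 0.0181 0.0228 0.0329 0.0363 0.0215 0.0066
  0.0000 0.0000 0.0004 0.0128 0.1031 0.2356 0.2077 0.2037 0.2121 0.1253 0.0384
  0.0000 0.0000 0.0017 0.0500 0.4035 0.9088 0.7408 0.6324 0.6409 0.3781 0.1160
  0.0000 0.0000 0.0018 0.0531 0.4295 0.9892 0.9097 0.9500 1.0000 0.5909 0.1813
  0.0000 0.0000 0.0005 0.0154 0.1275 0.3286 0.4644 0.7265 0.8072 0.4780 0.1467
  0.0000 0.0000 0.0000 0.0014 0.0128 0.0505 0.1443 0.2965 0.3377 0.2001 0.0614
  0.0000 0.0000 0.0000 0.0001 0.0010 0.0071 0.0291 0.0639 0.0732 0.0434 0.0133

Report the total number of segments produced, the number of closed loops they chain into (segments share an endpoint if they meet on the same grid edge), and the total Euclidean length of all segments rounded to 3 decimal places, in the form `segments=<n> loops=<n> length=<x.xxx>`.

cell (1,3): code 0100 → (1.715,4.000)–(2.000,3.758)
cell (1,4): code 1100 → (1.122,5.000)–(1.715,4.000)
cell (1,5): code 1100 → (1.207,6.000)–(1.122,5.000)
cell (1,6): code 1100 → (1.267,7.000)–(1.207,6.000)
cell (1,7): code 1100 → (1.247,8.000)–(1.267,7.000)
cell (1,8): code 1100 → (1.762,9.000)–(1.247,8.000)
cell (1,9): code 1000 → (2.000,9.229)–(1.762,9.000)
cell (2,3): code 0110 → (2.000,3.758)–(3.000,3.704)
cell (2,9): code 1001 → (3.000,9.666)–(2.000,9.229)
cell (3,3): code 0010 → (3.000,3.704)–(3.369,4.000)
cell (3,4): code 0111 → (3.369,4.000)–(4.000,4.947)
cell (3,9): code 1001 → (4.000,9.483)–(3.000,9.666)
cell (4,4): code 0010 → (4.000,4.947)–(4.038,5.000)
cell (4,5): code 0011 → (4.038,5.000)–(4.457,6.000)
cell (4,6): code 0011 → (4.457,6.000)–(4.950,7.000)
cell (4,7): code 0111 → (4.950,7.000)–(5.000,7.522)
cell (4,8): code 1011 → (5.000,8.143)–(4.576,9.000)
cell (4,9): code 0001 → (4.576,9.000)–(4.000,9.483)
cell (5,7): code 0010 → (5.000,7.522)–(5.074,8.000)
cell (5,8): code 0001 → (5.074,8.000)–(5.000,8.143)
total: 20 segments, chained into 1 closed loop(s), length Σ = 15.859052

segments=20 loops=1 length=15.859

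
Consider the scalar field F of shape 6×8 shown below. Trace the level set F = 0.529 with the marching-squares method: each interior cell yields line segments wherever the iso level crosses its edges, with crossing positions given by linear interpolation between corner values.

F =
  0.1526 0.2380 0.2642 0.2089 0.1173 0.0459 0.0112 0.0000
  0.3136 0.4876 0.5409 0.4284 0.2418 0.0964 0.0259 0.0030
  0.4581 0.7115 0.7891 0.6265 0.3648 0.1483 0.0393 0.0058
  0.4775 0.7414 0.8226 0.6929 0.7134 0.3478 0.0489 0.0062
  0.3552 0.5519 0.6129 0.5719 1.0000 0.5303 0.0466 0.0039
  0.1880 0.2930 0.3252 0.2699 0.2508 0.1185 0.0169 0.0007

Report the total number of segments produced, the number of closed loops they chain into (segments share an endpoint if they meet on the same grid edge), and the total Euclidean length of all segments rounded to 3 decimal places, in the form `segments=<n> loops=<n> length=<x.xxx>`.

cell (0,1): code 0100 → (0.957,2.000)–(1.000,1.777)
cell (0,2): code 1000 → (1.000,2.106)–(0.957,2.000)
cell (1,0): code 0100 → (1.185,1.000)–(2.000,0.280)
cell (1,1): code 1110 → (1.000,1.777)–(1.185,1.000)
cell (1,2): code 1101 → (1.508,3.000)–(1.000,2.106)
cell (1,3): code 1000 → (2.000,3.373)–(1.508,3.000)
cell (2,0): code 0110 → (2.000,0.280)–(3.000,0.195)
cell (2,3): code 1101 → (2.471,4.000)–(2.000,3.373)
cell (2,4): code 1000 → (3.000,4.504)–(2.471,4.000)
cell (3,0): code 0110 → (3.000,0.195)–(4.000,0.884)
cell (3,4): code 1101 → (3.993,5.000)–(3.000,4.504)
cell (3,5): code 1000 → (4.000,5.003)–(3.993,5.000)
cell (4,0): code 0010 → (4.000,0.884)–(4.088,1.000)
cell (4,1): code 0011 → (4.088,1.000)–(4.292,2.000)
cell (4,2): code 0011 → (4.292,2.000)–(4.142,3.000)
cell (4,3): code 0011 → (4.142,3.000)–(4.629,4.000)
cell (4,4): code 0011 → (4.629,4.000)–(4.003,5.000)
cell (4,5): code 0001 → (4.003,5.000)–(4.000,5.003)
total: 18 segments, chained into 1 closed loop(s), length Σ = 13.197289

segments=18 loops=1 length=13.197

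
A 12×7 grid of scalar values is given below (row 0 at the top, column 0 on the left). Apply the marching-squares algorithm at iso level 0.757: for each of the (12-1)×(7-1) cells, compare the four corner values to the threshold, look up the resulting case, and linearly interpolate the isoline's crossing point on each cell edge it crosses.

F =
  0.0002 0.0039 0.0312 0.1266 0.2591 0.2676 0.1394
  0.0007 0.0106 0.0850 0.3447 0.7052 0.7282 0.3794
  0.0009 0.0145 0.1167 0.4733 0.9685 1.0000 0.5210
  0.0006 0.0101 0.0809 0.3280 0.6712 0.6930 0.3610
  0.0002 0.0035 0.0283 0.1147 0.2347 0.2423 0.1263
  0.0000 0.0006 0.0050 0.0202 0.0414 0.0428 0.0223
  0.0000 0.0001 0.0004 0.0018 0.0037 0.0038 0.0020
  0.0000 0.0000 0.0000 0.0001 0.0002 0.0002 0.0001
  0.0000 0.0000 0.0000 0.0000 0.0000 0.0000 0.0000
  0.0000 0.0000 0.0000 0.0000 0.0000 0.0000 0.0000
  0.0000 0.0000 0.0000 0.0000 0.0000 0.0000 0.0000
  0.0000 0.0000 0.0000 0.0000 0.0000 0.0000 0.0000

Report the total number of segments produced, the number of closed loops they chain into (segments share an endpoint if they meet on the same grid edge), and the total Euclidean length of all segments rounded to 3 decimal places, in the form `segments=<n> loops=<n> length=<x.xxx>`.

segments=6 loops=1 length=5.715

cell (1,3): code 0100 → (1.197,4.000)–(2.000,3.573)
cell (1,4): code 1100 → (1.106,5.000)–(1.197,4.000)
cell (1,5): code 1000 → (2.000,5.507)–(1.106,5.000)
cell (2,3): code 0010 → (2.000,3.573)–(2.711,4.000)
cell (2,4): code 0011 → (2.711,4.000)–(2.792,5.000)
cell (2,5): code 0001 → (2.792,5.000)–(2.000,5.507)
total: 6 segments, chained into 1 closed loop(s), length Σ = 5.714927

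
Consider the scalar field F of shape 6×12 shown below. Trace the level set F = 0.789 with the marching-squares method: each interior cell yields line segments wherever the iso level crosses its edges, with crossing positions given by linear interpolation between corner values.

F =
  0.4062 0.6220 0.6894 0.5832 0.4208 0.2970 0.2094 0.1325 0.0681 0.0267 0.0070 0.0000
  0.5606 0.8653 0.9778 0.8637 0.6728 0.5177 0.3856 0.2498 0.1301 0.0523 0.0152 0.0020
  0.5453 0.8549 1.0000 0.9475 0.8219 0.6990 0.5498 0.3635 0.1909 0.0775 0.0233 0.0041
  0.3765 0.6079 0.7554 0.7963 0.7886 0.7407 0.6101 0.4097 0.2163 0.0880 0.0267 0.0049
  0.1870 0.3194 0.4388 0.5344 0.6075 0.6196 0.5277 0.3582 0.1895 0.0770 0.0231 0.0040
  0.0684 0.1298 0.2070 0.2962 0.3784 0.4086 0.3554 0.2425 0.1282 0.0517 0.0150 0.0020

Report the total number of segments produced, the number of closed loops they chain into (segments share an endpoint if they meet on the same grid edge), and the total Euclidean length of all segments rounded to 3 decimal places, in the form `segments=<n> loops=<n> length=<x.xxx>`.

cell (0,0): code 0100 → (0.686,1.000)–(1.000,0.750)
cell (0,1): code 1100 → (0.345,2.000)–(0.686,1.000)
cell (0,2): code 1100 → (0.734,3.000)–(0.345,2.000)
cell (0,3): code 1000 → (1.000,3.391)–(0.734,3.000)
cell (1,0): code 0110 → (1.000,0.750)–(2.000,0.787)
cell (1,3): code 1101 → (1.779,4.000)–(1.000,3.391)
cell (1,4): code 1000 → (2.000,4.268)–(1.779,4.000)
cell (2,0): code 0010 → (2.000,0.787)–(2.267,1.000)
cell (2,1): code 0011 → (2.267,1.000)–(2.863,2.000)
cell (2,2): code 0111 → (2.863,2.000)–(3.000,2.822)
cell (2,3): code 1011 → (3.000,3.948)–(2.988,4.000)
cell (2,4): code 0001 → (2.988,4.000)–(2.000,4.268)
cell (3,2): code 0010 → (3.000,2.822)–(3.028,3.000)
cell (3,3): code 0001 → (3.028,3.000)–(3.000,3.948)
total: 14 segments, chained into 1 closed loop(s), length Σ = 9.884777

segments=14 loops=1 length=9.885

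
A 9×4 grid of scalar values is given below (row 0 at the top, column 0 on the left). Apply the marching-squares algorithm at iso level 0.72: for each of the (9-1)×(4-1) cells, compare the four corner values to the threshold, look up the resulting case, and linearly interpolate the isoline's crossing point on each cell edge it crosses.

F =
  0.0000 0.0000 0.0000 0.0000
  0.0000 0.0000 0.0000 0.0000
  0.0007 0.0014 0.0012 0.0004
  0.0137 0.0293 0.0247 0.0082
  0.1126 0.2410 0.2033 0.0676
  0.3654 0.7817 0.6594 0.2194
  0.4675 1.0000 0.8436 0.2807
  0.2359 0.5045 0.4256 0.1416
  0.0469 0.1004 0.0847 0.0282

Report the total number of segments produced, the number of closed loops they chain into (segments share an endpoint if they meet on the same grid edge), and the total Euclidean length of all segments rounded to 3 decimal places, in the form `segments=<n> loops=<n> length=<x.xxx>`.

cell (4,0): code 0100 → (4.886,1.000)–(5.000,0.852)
cell (4,1): code 1000 → (5.000,1.504)–(4.886,1.000)
cell (5,0): code 0110 → (5.000,0.852)–(6.000,0.474)
cell (5,1): code 1101 → (5.329,2.000)–(5.000,1.504)
cell (5,2): code 1000 → (6.000,2.220)–(5.329,2.000)
cell (6,0): code 0010 → (6.000,0.474)–(6.565,1.000)
cell (6,1): code 0011 → (6.565,1.000)–(6.296,2.000)
cell (6,2): code 0001 → (6.296,2.000)–(6.000,2.220)
total: 8 segments, chained into 1 closed loop(s), length Σ = 5.249853

segments=8 loops=1 length=5.250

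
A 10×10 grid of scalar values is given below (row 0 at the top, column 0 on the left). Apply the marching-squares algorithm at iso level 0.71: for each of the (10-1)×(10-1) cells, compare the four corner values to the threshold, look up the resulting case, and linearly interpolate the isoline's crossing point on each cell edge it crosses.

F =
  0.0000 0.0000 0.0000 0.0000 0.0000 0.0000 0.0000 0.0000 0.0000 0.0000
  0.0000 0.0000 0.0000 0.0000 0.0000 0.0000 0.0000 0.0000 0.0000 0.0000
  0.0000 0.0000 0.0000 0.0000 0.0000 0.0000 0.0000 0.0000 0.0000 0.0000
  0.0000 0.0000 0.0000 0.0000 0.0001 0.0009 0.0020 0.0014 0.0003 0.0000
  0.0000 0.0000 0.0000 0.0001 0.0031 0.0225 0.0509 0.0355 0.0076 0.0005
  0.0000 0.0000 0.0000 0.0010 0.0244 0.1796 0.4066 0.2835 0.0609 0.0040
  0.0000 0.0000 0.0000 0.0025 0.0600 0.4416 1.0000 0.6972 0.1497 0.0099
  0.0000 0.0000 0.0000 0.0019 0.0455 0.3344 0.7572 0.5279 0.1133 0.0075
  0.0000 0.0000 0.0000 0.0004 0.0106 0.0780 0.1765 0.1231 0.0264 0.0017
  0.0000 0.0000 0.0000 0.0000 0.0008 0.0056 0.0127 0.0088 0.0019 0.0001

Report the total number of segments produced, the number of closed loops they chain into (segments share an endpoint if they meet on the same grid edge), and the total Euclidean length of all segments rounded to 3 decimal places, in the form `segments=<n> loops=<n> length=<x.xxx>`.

segments=6 loops=1 length=4.479

cell (5,5): code 0100 → (5.511,6.000)–(6.000,5.481)
cell (5,6): code 1000 → (6.000,6.958)–(5.511,6.000)
cell (6,5): code 0110 → (6.000,5.481)–(7.000,5.888)
cell (6,6): code 1001 → (7.000,6.206)–(6.000,6.958)
cell (7,5): code 0010 → (7.000,5.888)–(7.081,6.000)
cell (7,6): code 0001 → (7.081,6.000)–(7.000,6.206)
total: 6 segments, chained into 1 closed loop(s), length Σ = 4.478791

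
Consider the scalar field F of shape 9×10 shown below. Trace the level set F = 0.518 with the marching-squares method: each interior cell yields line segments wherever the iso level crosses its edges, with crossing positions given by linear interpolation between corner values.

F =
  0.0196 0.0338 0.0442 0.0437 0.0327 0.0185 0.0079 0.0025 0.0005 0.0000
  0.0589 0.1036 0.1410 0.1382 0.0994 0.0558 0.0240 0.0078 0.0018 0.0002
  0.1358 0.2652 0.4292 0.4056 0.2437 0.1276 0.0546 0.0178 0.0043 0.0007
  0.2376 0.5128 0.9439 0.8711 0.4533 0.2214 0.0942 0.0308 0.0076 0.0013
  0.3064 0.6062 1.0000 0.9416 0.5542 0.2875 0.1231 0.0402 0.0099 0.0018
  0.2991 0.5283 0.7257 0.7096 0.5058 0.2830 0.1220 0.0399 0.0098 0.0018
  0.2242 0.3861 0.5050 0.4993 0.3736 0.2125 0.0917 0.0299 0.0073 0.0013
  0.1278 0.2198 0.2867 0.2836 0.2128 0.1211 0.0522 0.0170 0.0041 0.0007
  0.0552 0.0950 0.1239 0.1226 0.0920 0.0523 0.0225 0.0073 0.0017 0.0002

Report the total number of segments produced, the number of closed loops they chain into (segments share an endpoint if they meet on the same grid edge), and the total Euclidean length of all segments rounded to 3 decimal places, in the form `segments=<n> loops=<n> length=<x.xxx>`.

cell (2,1): code 0100 → (2.173,2.000)–(3.000,1.012)
cell (2,2): code 1100 → (2.241,3.000)–(2.173,2.000)
cell (2,3): code 1000 → (3.000,3.845)–(2.241,3.000)
cell (3,0): code 0100 → (3.056,1.000)–(4.000,0.706)
cell (3,1): code 1110 → (3.000,1.012)–(3.056,1.000)
cell (3,3): code 1101 → (3.641,4.000)–(3.000,3.845)
cell (3,4): code 1000 → (4.000,4.136)–(3.641,4.000)
cell (4,0): code 0110 → (4.000,0.706)–(5.000,0.955)
cell (4,3): code 1011 → (5.000,3.940)–(4.748,4.000)
cell (4,4): code 0001 → (4.748,4.000)–(4.000,4.136)
cell (5,0): code 0010 → (5.000,0.955)–(5.072,1.000)
cell (5,1): code 0011 → (5.072,1.000)–(5.941,2.000)
cell (5,2): code 0011 → (5.941,2.000)–(5.911,3.000)
cell (5,3): code 0001 → (5.911,3.000)–(5.000,3.940)
total: 14 segments, chained into 1 closed loop(s), length Σ = 11.285291

segments=14 loops=1 length=11.285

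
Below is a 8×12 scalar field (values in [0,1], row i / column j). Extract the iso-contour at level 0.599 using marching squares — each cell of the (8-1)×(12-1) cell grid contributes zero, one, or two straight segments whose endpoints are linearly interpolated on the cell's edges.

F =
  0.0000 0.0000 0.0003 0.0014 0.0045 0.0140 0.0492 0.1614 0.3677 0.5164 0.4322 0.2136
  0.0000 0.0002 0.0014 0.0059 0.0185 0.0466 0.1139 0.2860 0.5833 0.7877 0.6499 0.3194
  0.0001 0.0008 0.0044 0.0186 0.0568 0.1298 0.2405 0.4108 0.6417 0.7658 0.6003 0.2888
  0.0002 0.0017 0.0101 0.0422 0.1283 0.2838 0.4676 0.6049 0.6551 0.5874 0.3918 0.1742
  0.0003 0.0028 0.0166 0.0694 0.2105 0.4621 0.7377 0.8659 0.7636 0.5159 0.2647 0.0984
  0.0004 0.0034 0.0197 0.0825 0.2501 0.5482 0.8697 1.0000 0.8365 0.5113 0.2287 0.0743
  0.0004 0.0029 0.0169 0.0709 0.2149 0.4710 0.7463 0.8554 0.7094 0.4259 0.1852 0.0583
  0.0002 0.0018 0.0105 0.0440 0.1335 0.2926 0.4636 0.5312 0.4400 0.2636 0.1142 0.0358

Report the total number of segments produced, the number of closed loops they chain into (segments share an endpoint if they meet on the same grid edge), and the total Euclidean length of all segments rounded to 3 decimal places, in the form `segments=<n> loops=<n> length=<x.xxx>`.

cell (0,8): code 0100 → (0.304,9.000)–(1.000,8.077)
cell (0,9): code 1100 → (0.766,10.000)–(0.304,9.000)
cell (0,10): code 1000 → (1.000,10.154)–(0.766,10.000)
cell (1,7): code 0100 → (1.269,8.000)–(2.000,7.815)
cell (1,8): code 1110 → (1.000,8.077)–(1.269,8.000)
cell (1,10): code 1001 → (2.000,10.004)–(1.000,10.154)
cell (2,6): code 0100 → (2.970,7.000)–(3.000,6.957)
cell (2,7): code 1110 → (2.000,7.815)–(2.970,7.000)
cell (2,8): code 1011 → (3.000,8.829)–(2.935,9.000)
cell (2,9): code 0011 → (2.935,9.000)–(2.006,10.000)
cell (2,10): code 0001 → (2.006,10.000)–(2.000,10.004)
cell (3,5): code 0100 → (3.486,6.000)–(4.000,5.497)
cell (3,6): code 1110 → (3.000,6.957)–(3.486,6.000)
cell (3,8): code 1001 → (4.000,8.665)–(3.000,8.829)
cell (4,5): code 0110 → (4.000,5.497)–(5.000,5.158)
cell (4,8): code 1001 → (5.000,8.730)–(4.000,8.665)
cell (5,5): code 0110 → (5.000,5.158)–(6.000,5.465)
cell (5,8): code 1001 → (6.000,8.389)–(5.000,8.730)
cell (6,5): code 0010 → (6.000,5.465)–(6.521,6.000)
cell (6,6): code 0011 → (6.521,6.000)–(6.791,7.000)
cell (6,7): code 0011 → (6.791,7.000)–(6.410,8.000)
cell (6,8): code 0001 → (6.410,8.000)–(6.000,8.389)
total: 22 segments, chained into 1 closed loop(s), length Σ = 17.841653

segments=22 loops=1 length=17.842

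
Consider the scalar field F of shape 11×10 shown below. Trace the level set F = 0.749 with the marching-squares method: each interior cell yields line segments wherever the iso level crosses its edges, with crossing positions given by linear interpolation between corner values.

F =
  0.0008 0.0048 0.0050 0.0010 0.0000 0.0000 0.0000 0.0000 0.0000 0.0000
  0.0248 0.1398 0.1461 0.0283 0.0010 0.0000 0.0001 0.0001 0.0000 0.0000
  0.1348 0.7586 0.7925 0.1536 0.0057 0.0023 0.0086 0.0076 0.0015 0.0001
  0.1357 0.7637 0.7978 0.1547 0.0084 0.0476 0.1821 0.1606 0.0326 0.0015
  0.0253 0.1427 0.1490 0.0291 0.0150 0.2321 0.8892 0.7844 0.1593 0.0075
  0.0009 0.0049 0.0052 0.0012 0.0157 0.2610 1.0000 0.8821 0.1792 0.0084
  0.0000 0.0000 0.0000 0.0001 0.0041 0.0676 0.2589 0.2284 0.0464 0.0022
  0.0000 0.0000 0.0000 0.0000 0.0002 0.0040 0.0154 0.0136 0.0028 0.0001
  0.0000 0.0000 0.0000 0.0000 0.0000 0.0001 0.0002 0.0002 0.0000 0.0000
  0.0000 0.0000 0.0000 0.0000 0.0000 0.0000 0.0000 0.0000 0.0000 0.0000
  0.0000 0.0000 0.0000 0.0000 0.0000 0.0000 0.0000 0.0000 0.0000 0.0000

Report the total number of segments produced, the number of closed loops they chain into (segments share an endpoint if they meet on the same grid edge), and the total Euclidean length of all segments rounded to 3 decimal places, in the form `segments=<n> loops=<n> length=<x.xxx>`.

segments=16 loops=2 length=9.425

cell (1,0): code 0100 → (1.984,1.000)–(2.000,0.985)
cell (1,1): code 1100 → (1.933,2.000)–(1.984,1.000)
cell (1,2): code 1000 → (2.000,2.068)–(1.933,2.000)
cell (2,0): code 0110 → (2.000,0.985)–(3.000,0.977)
cell (2,2): code 1001 → (3.000,2.076)–(2.000,2.068)
cell (3,0): code 0010 → (3.000,0.977)–(3.024,1.000)
cell (3,1): code 0011 → (3.024,1.000)–(3.075,2.000)
cell (3,2): code 0001 → (3.075,2.000)–(3.000,2.076)
cell (3,5): code 0100 → (3.802,6.000)–(4.000,5.787)
cell (3,6): code 1100 → (3.943,7.000)–(3.802,6.000)
cell (3,7): code 1000 → (4.000,7.057)–(3.943,7.000)
cell (4,5): code 0110 → (4.000,5.787)–(5.000,5.660)
cell (4,7): code 1001 → (5.000,7.189)–(4.000,7.057)
cell (5,5): code 0010 → (5.000,5.660)–(5.339,6.000)
cell (5,6): code 0011 → (5.339,6.000)–(5.204,7.000)
cell (5,7): code 0001 → (5.204,7.000)–(5.000,7.189)
total: 16 segments, chained into 2 closed loop(s), length Σ = 9.425353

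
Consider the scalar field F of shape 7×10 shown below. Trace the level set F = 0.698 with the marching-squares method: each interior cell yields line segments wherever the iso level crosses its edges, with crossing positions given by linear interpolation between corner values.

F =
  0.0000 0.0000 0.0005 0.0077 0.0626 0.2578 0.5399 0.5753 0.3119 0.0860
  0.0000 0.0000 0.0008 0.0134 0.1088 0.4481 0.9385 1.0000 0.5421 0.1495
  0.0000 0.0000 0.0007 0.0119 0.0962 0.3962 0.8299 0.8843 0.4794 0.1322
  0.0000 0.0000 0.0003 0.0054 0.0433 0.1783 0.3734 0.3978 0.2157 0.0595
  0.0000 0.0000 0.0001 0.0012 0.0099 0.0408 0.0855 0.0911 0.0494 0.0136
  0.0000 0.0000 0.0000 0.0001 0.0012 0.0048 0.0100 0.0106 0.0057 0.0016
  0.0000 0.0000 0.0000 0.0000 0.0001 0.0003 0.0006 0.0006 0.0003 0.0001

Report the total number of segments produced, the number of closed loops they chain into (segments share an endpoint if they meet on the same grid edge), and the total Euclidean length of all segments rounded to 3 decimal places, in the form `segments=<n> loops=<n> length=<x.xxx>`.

segments=8 loops=1 length=6.813

cell (0,5): code 0100 → (0.397,6.000)–(1.000,5.510)
cell (0,6): code 1100 → (0.289,7.000)–(0.397,6.000)
cell (0,7): code 1000 → (1.000,7.660)–(0.289,7.000)
cell (1,5): code 0110 → (1.000,5.510)–(2.000,5.696)
cell (1,7): code 1001 → (2.000,7.460)–(1.000,7.660)
cell (2,5): code 0010 → (2.000,5.696)–(2.289,6.000)
cell (2,6): code 0011 → (2.289,6.000)–(2.383,7.000)
cell (2,7): code 0001 → (2.383,7.000)–(2.000,7.460)
total: 8 segments, chained into 1 closed loop(s), length Σ = 6.812599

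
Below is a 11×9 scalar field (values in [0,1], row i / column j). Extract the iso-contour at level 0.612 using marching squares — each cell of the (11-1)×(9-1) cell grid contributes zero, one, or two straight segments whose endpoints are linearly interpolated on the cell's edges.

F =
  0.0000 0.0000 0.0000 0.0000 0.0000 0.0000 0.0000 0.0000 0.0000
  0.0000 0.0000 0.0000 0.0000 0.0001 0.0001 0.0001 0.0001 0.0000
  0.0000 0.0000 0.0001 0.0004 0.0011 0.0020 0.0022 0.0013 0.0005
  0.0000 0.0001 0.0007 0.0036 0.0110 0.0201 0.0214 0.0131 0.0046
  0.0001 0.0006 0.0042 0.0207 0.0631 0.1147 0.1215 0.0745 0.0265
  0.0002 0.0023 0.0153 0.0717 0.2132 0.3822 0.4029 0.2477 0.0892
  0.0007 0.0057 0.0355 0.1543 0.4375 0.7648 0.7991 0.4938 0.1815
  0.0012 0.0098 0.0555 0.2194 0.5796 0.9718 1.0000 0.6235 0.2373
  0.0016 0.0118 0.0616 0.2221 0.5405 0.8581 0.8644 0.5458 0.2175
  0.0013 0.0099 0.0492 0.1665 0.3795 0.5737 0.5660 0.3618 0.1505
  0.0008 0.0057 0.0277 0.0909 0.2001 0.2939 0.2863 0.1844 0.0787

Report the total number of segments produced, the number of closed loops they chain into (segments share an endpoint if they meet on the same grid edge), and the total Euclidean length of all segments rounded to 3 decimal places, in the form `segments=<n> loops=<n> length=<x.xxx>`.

segments=12 loops=1 length=9.930

cell (5,4): code 0100 → (5.601,5.000)–(6.000,4.533)
cell (5,5): code 1100 → (5.528,6.000)–(5.601,5.000)
cell (5,6): code 1000 → (6.000,6.613)–(5.528,6.000)
cell (6,4): code 0110 → (6.000,4.533)–(7.000,4.083)
cell (6,6): code 1101 → (6.911,7.000)–(6.000,6.613)
cell (6,7): code 1000 → (7.000,7.030)–(6.911,7.000)
cell (7,4): code 0110 → (7.000,4.083)–(8.000,4.225)
cell (7,6): code 1011 → (8.000,6.792)–(7.148,7.000)
cell (7,7): code 0001 → (7.148,7.000)–(7.000,7.030)
cell (8,4): code 0010 → (8.000,4.225)–(8.865,5.000)
cell (8,5): code 0011 → (8.865,5.000)–(8.846,6.000)
cell (8,6): code 0001 → (8.846,6.000)–(8.000,6.792)
total: 12 segments, chained into 1 closed loop(s), length Σ = 9.929898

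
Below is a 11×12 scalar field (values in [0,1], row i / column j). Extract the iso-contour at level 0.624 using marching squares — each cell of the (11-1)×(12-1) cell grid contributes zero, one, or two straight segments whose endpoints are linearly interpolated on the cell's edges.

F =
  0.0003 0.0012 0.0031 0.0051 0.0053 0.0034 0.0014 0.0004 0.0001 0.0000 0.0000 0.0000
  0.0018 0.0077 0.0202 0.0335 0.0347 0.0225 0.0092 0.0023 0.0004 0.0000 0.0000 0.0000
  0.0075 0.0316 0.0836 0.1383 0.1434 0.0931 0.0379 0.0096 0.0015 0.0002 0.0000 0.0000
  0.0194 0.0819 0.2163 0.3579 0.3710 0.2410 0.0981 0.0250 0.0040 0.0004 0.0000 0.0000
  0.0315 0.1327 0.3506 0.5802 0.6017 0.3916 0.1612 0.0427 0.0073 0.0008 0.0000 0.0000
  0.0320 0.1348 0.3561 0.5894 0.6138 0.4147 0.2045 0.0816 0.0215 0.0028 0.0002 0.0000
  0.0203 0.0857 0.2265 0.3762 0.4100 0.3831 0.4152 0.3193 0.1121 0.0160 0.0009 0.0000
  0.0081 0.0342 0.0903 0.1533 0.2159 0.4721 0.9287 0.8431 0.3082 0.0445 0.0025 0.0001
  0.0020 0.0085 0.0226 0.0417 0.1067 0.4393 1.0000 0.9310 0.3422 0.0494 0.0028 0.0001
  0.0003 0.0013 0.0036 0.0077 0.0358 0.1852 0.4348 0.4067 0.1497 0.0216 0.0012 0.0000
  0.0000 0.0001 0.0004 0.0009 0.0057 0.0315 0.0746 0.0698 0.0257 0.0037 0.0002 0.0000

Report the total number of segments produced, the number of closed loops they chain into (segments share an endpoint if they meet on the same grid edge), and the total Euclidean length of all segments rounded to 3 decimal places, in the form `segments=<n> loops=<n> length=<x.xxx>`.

cell (6,5): code 0100 → (6.407,6.000)–(7.000,5.333)
cell (6,6): code 1100 → (6.582,7.000)–(6.407,6.000)
cell (6,7): code 1000 → (7.000,7.410)–(6.582,7.000)
cell (7,5): code 0110 → (7.000,5.333)–(8.000,5.329)
cell (7,7): code 1001 → (8.000,7.521)–(7.000,7.410)
cell (8,5): code 0010 → (8.000,5.329)–(8.665,6.000)
cell (8,6): code 0011 → (8.665,6.000)–(8.586,7.000)
cell (8,7): code 0001 → (8.586,7.000)–(8.000,7.521)
total: 8 segments, chained into 1 closed loop(s), length Σ = 7.231676

segments=8 loops=1 length=7.232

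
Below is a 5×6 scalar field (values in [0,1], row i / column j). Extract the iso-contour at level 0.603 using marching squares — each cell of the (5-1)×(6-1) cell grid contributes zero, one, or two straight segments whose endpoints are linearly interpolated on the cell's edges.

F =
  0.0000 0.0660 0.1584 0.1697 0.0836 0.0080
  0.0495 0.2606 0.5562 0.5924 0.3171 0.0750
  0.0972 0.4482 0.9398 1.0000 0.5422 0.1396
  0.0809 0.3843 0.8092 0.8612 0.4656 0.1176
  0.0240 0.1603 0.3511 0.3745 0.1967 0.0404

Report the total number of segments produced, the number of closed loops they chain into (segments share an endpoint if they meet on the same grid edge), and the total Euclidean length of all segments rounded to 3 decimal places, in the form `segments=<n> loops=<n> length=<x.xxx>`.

cell (1,1): code 0100 → (1.122,2.000)–(2.000,1.315)
cell (1,2): code 1100 → (1.026,3.000)–(1.122,2.000)
cell (1,3): code 1000 → (2.000,3.867)–(1.026,3.000)
cell (2,1): code 0110 → (2.000,1.315)–(3.000,1.515)
cell (2,3): code 1001 → (3.000,3.653)–(2.000,3.867)
cell (3,1): code 0010 → (3.000,1.515)–(3.450,2.000)
cell (3,2): code 0011 → (3.450,2.000)–(3.531,3.000)
cell (3,3): code 0001 → (3.531,3.000)–(3.000,3.653)
total: 8 segments, chained into 1 closed loop(s), length Σ = 7.971104

segments=8 loops=1 length=7.971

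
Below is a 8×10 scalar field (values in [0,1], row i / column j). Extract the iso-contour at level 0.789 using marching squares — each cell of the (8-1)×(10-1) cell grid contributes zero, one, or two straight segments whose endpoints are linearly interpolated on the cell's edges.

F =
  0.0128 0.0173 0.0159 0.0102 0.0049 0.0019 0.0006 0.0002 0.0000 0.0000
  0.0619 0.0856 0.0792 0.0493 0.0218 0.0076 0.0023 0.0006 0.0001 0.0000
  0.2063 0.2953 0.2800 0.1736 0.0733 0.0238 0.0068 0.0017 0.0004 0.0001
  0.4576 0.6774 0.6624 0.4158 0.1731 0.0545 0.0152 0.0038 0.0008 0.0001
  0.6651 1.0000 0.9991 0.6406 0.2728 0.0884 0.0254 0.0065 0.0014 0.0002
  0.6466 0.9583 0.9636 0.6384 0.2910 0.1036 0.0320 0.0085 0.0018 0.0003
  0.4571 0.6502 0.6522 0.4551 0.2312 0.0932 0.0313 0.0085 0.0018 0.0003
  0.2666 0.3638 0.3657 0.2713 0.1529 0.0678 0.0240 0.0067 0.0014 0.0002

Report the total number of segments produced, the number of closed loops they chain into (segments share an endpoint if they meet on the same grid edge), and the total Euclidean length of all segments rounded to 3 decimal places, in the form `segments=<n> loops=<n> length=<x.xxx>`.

cell (3,0): code 0100 → (3.346,1.000)–(4.000,0.370)
cell (3,1): code 1100 → (3.376,2.000)–(3.346,1.000)
cell (3,2): code 1000 → (4.000,2.586)–(3.376,2.000)
cell (4,0): code 0110 → (4.000,0.370)–(5.000,0.457)
cell (4,2): code 1001 → (5.000,2.537)–(4.000,2.586)
cell (5,0): code 0010 → (5.000,0.457)–(5.549,1.000)
cell (5,1): code 0011 → (5.549,1.000)–(5.561,2.000)
cell (5,2): code 0001 → (5.561,2.000)–(5.000,2.537)
total: 8 segments, chained into 1 closed loop(s), length Σ = 7.318629

segments=8 loops=1 length=7.319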